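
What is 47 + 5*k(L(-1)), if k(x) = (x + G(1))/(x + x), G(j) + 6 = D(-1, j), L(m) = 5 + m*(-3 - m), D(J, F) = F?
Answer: 334/7 ≈ 47.714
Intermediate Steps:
G(j) = -6 + j
k(x) = (-5 + x)/(2*x) (k(x) = (x + (-6 + 1))/(x + x) = (x - 5)/((2*x)) = (-5 + x)*(1/(2*x)) = (-5 + x)/(2*x))
47 + 5*k(L(-1)) = 47 + 5*((-5 + (5 - 1*(-1)**2 - 3*(-1)))/(2*(5 - 1*(-1)**2 - 3*(-1)))) = 47 + 5*((-5 + (5 - 1*1 + 3))/(2*(5 - 1*1 + 3))) = 47 + 5*((-5 + (5 - 1 + 3))/(2*(5 - 1 + 3))) = 47 + 5*((1/2)*(-5 + 7)/7) = 47 + 5*((1/2)*(1/7)*2) = 47 + 5*(1/7) = 47 + 5/7 = 334/7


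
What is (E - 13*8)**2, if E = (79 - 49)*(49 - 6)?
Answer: 1406596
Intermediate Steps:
E = 1290 (E = 30*43 = 1290)
(E - 13*8)**2 = (1290 - 13*8)**2 = (1290 - 104)**2 = 1186**2 = 1406596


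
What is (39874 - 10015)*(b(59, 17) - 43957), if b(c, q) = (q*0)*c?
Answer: -1312512063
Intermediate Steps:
b(c, q) = 0 (b(c, q) = 0*c = 0)
(39874 - 10015)*(b(59, 17) - 43957) = (39874 - 10015)*(0 - 43957) = 29859*(-43957) = -1312512063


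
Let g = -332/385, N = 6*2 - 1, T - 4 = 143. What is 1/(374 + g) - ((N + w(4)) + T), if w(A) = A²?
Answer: -24996107/143658 ≈ -174.00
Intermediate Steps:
T = 147 (T = 4 + 143 = 147)
N = 11 (N = 12 - 1 = 11)
g = -332/385 (g = -332*1/385 = -332/385 ≈ -0.86234)
1/(374 + g) - ((N + w(4)) + T) = 1/(374 - 332/385) - ((11 + 4²) + 147) = 1/(143658/385) - ((11 + 16) + 147) = 385/143658 - (27 + 147) = 385/143658 - 1*174 = 385/143658 - 174 = -24996107/143658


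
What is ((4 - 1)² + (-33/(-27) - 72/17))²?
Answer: 839056/23409 ≈ 35.843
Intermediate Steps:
((4 - 1)² + (-33/(-27) - 72/17))² = (3² + (-33*(-1/27) - 72*1/17))² = (9 + (11/9 - 72/17))² = (9 - 461/153)² = (916/153)² = 839056/23409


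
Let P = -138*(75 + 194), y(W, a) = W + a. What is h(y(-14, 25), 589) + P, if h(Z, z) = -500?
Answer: -37622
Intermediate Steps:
P = -37122 (P = -138*269 = -37122)
h(y(-14, 25), 589) + P = -500 - 37122 = -37622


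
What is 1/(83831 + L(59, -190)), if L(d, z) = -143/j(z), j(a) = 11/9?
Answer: 1/83714 ≈ 1.1945e-5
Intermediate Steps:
j(a) = 11/9 (j(a) = 11*(⅑) = 11/9)
L(d, z) = -117 (L(d, z) = -143/11/9 = -143*9/11 = -117)
1/(83831 + L(59, -190)) = 1/(83831 - 117) = 1/83714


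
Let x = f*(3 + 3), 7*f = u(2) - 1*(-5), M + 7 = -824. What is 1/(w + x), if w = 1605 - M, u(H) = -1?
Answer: 7/17076 ≈ 0.00040993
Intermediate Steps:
M = -831 (M = -7 - 824 = -831)
f = 4/7 (f = (-1 - 1*(-5))/7 = (-1 + 5)/7 = (1/7)*4 = 4/7 ≈ 0.57143)
x = 24/7 (x = 4*(3 + 3)/7 = (4/7)*6 = 24/7 ≈ 3.4286)
w = 2436 (w = 1605 - 1*(-831) = 1605 + 831 = 2436)
1/(w + x) = 1/(2436 + 24/7) = 1/(17076/7) = 7/17076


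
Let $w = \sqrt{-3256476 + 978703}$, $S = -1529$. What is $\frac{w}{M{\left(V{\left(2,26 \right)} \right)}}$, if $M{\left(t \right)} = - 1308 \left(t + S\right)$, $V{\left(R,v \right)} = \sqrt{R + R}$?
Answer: $\frac{i \sqrt{2277773}}{1997316} \approx 0.00075563 i$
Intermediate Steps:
$V{\left(R,v \right)} = \sqrt{2} \sqrt{R}$ ($V{\left(R,v \right)} = \sqrt{2 R} = \sqrt{2} \sqrt{R}$)
$w = i \sqrt{2277773}$ ($w = \sqrt{-2277773} = i \sqrt{2277773} \approx 1509.2 i$)
$M{\left(t \right)} = 1999932 - 1308 t$ ($M{\left(t \right)} = - 1308 \left(t - 1529\right) = - 1308 \left(-1529 + t\right) = 1999932 - 1308 t$)
$\frac{w}{M{\left(V{\left(2,26 \right)} \right)}} = \frac{i \sqrt{2277773}}{1999932 - 1308 \sqrt{2} \sqrt{2}} = \frac{i \sqrt{2277773}}{1999932 - 2616} = \frac{i \sqrt{2277773}}{1997316}$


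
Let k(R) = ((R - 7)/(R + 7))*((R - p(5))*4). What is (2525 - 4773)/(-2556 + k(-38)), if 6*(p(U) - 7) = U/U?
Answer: 34844/43683 ≈ 0.79766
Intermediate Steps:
p(U) = 43/6 (p(U) = 7 + (U/U)/6 = 7 + (1/6)*1 = 7 + 1/6 = 43/6)
k(R) = (-7 + R)*(-86/3 + 4*R)/(7 + R) (k(R) = ((R - 7)/(R + 7))*((R - 1*43/6)*4) = ((-7 + R)/(7 + R))*((R - 43/6)*4) = ((-7 + R)/(7 + R))*((-43/6 + R)*4) = ((-7 + R)/(7 + R))*(-86/3 + 4*R) = (-7 + R)*(-86/3 + 4*R)/(7 + R))
(2525 - 4773)/(-2556 + k(-38)) = (2525 - 4773)/(-2556 + 2*(301 - 85*(-38) + 6*(-38)**2)/(3*(7 - 38))) = -2248/(-2556 + (2/3)*(301 + 3230 + 6*1444)/(-31)) = -2248/(-2556 + (2/3)*(-1/31)*(301 + 3230 + 8664)) = -2248/(-2556 + (2/3)*(-1/31)*12195) = -2248/(-2556 - 8130/31) = -2248/(-87366/31) = -2248*(-31/87366) = 34844/43683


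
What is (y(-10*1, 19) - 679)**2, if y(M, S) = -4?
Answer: 466489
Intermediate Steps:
(y(-10*1, 19) - 679)**2 = (-4 - 679)**2 = (-683)**2 = 466489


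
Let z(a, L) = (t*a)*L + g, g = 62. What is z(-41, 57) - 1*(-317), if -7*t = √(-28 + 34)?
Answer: 379 + 2337*√6/7 ≈ 1196.8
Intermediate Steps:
t = -√6/7 (t = -√(-28 + 34)/7 = -√6/7 ≈ -0.34993)
z(a, L) = 62 - L*a*√6/7 (z(a, L) = ((-√6/7)*a)*L + 62 = (-a*√6/7)*L + 62 = -L*a*√6/7 + 62 = 62 - L*a*√6/7)
z(-41, 57) - 1*(-317) = (62 - ⅐*57*(-41)*√6) - 1*(-317) = (62 + 2337*√6/7) + 317 = 379 + 2337*√6/7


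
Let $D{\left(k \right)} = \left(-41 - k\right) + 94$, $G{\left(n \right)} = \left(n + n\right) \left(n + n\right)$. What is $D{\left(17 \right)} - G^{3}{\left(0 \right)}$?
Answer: $36$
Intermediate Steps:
$G{\left(n \right)} = 4 n^{2}$ ($G{\left(n \right)} = 2 n 2 n = 4 n^{2}$)
$D{\left(k \right)} = 53 - k$
$D{\left(17 \right)} - G^{3}{\left(0 \right)} = \left(53 - 17\right) - \left(4 \cdot 0^{2}\right)^{3} = \left(53 - 17\right) - \left(4 \cdot 0\right)^{3} = 36 - 0^{3} = 36 - 0 = 36 + 0 = 36$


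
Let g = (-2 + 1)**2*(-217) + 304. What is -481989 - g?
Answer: -482076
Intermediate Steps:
g = 87 (g = (-1)**2*(-217) + 304 = 1*(-217) + 304 = -217 + 304 = 87)
-481989 - g = -481989 - 1*87 = -481989 - 87 = -482076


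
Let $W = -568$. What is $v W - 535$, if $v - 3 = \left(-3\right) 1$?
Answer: $-535$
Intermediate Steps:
$v = 0$ ($v = 3 - 3 = 0$)
$v W - 535 = 0 \left(-568\right) - 535 = 0 - 535 = -535$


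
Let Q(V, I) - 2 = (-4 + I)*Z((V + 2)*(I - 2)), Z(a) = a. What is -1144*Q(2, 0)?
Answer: -38896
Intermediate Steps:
Q(V, I) = 2 + (-4 + I)*(-2 + I)*(2 + V) (Q(V, I) = 2 + (-4 + I)*((V + 2)*(I - 2)) = 2 + (-4 + I)*((2 + V)*(-2 + I)) = 2 + (-4 + I)*((-2 + I)*(2 + V)) = 2 + (-4 + I)*(-2 + I)*(2 + V))
-1144*Q(2, 0) = -1144*(18 - 12*0 + 2*0² + 8*2 + 2*0² - 6*0*2) = -1144*(18 + 0 + 2*0 + 16 + 2*0 + 0) = -1144*(18 + 0 + 0 + 16 + 0 + 0) = -1144*34 = -38896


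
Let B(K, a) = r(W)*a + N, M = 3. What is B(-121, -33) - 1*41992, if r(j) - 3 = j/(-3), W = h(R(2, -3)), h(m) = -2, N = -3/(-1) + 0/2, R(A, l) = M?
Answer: -42110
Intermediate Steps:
R(A, l) = 3
N = 3 (N = -3*(-1) + 0*(1/2) = 3 + 0 = 3)
W = -2
r(j) = 3 - j/3 (r(j) = 3 + j/(-3) = 3 + j*(-1/3) = 3 - j/3)
B(K, a) = 3 + 11*a/3 (B(K, a) = (3 - 1/3*(-2))*a + 3 = (3 + 2/3)*a + 3 = 11*a/3 + 3 = 3 + 11*a/3)
B(-121, -33) - 1*41992 = (3 + (11/3)*(-33)) - 1*41992 = (3 - 121) - 41992 = -118 - 41992 = -42110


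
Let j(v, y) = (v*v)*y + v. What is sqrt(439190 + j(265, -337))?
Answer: I*sqrt(23226370) ≈ 4819.4*I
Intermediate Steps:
j(v, y) = v + y*v**2 (j(v, y) = v**2*y + v = y*v**2 + v = v + y*v**2)
sqrt(439190 + j(265, -337)) = sqrt(439190 + 265*(1 + 265*(-337))) = sqrt(439190 + 265*(1 - 89305)) = sqrt(439190 + 265*(-89304)) = sqrt(439190 - 23665560) = sqrt(-23226370) = I*sqrt(23226370)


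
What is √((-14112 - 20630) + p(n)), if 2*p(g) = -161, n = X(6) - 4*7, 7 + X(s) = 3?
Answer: I*√139290/2 ≈ 186.61*I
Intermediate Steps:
X(s) = -4 (X(s) = -7 + 3 = -4)
n = -32 (n = -4 - 4*7 = -4 - 28 = -32)
p(g) = -161/2 (p(g) = (½)*(-161) = -161/2)
√((-14112 - 20630) + p(n)) = √((-14112 - 20630) - 161/2) = √(-34742 - 161/2) = √(-69645/2) = I*√139290/2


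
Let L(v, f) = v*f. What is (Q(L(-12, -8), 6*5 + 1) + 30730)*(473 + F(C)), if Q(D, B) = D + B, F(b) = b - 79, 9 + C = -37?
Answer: 10738236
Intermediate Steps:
C = -46 (C = -9 - 37 = -46)
L(v, f) = f*v
F(b) = -79 + b
Q(D, B) = B + D
(Q(L(-12, -8), 6*5 + 1) + 30730)*(473 + F(C)) = (((6*5 + 1) - 8*(-12)) + 30730)*(473 + (-79 - 46)) = (((30 + 1) + 96) + 30730)*(473 - 125) = ((31 + 96) + 30730)*348 = (127 + 30730)*348 = 30857*348 = 10738236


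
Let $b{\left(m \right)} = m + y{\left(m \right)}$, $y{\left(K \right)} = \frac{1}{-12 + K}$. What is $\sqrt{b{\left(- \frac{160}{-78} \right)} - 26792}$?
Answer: $\frac{5 i \sqrt{61343164623}}{7566} \approx 163.68 i$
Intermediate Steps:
$b{\left(m \right)} = m + \frac{1}{-12 + m}$
$\sqrt{b{\left(- \frac{160}{-78} \right)} - 26792} = \sqrt{\frac{1 + - \frac{160}{-78} \left(-12 - \frac{160}{-78}\right)}{-12 - \frac{160}{-78}} - 26792} = \sqrt{\frac{1 + \left(-160\right) \left(- \frac{1}{78}\right) \left(-12 - - \frac{80}{39}\right)}{-12 - - \frac{80}{39}} - 26792} = \sqrt{\frac{1 + \frac{80 \left(-12 + \frac{80}{39}\right)}{39}}{-12 + \frac{80}{39}} - 26792} = \sqrt{\frac{1 + \frac{80}{39} \left(- \frac{388}{39}\right)}{- \frac{388}{39}} - 26792} = \sqrt{- \frac{39 \left(1 - \frac{31040}{1521}\right)}{388} - 26792} = \sqrt{\left(- \frac{39}{388}\right) \left(- \frac{29519}{1521}\right) - 26792} = \sqrt{\frac{29519}{15132} - 26792} = \sqrt{- \frac{405387025}{15132}} = \frac{5 i \sqrt{61343164623}}{7566}$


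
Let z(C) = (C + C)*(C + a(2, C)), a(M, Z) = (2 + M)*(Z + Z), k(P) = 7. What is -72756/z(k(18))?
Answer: -4042/49 ≈ -82.490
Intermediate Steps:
a(M, Z) = 2*Z*(2 + M) (a(M, Z) = (2 + M)*(2*Z) = 2*Z*(2 + M))
z(C) = 18*C**2 (z(C) = (C + C)*(C + 2*C*(2 + 2)) = (2*C)*(C + 2*C*4) = (2*C)*(C + 8*C) = (2*C)*(9*C) = 18*C**2)
-72756/z(k(18)) = -72756/(18*7**2) = -72756/(18*49) = -72756/882 = -72756*1/882 = -4042/49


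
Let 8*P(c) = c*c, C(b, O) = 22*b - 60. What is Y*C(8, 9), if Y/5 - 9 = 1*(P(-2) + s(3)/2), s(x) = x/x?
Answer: 5800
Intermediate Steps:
C(b, O) = -60 + 22*b
s(x) = 1
P(c) = c**2/8 (P(c) = (c*c)/8 = c**2/8)
Y = 50 (Y = 45 + 5*(1*((1/8)*(-2)**2 + 1/2)) = 45 + 5*(1*((1/8)*4 + 1*(1/2))) = 45 + 5*(1*(1/2 + 1/2)) = 45 + 5*(1*1) = 45 + 5*1 = 45 + 5 = 50)
Y*C(8, 9) = 50*(-60 + 22*8) = 50*(-60 + 176) = 50*116 = 5800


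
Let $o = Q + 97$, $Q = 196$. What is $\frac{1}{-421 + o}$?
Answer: $- \frac{1}{128} \approx -0.0078125$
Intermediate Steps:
$o = 293$ ($o = 196 + 97 = 293$)
$\frac{1}{-421 + o} = \frac{1}{-421 + 293} = \frac{1}{-128} = - \frac{1}{128}$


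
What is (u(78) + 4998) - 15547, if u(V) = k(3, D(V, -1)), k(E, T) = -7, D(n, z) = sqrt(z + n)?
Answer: -10556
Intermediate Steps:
D(n, z) = sqrt(n + z)
u(V) = -7
(u(78) + 4998) - 15547 = (-7 + 4998) - 15547 = 4991 - 15547 = -10556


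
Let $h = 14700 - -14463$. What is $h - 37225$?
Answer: $-8062$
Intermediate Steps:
$h = 29163$ ($h = 14700 + 14463 = 29163$)
$h - 37225 = 29163 - 37225 = -8062$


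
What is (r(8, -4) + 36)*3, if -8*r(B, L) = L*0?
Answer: 108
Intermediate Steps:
r(B, L) = 0 (r(B, L) = -L*0/8 = -1/8*0 = 0)
(r(8, -4) + 36)*3 = (0 + 36)*3 = 36*3 = 108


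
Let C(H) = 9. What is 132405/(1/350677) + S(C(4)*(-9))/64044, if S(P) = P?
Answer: 110135252774817/2372 ≈ 4.6431e+10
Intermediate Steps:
132405/(1/350677) + S(C(4)*(-9))/64044 = 132405/(1/350677) + (9*(-9))/64044 = 132405/(1/350677) - 81*1/64044 = 132405*350677 - 3/2372 = 46431388185 - 3/2372 = 110135252774817/2372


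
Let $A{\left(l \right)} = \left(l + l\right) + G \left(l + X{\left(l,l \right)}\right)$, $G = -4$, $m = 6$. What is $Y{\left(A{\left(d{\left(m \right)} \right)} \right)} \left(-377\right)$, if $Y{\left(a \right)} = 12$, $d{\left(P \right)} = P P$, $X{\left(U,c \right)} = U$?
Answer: $-4524$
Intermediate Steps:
$d{\left(P \right)} = P^{2}$
$A{\left(l \right)} = - 6 l$ ($A{\left(l \right)} = \left(l + l\right) - 4 \left(l + l\right) = 2 l - 4 \cdot 2 l = 2 l - 8 l = - 6 l$)
$Y{\left(A{\left(d{\left(m \right)} \right)} \right)} \left(-377\right) = 12 \left(-377\right) = -4524$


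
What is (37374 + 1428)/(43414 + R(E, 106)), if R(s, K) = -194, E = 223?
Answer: 19401/21610 ≈ 0.89778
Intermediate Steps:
(37374 + 1428)/(43414 + R(E, 106)) = (37374 + 1428)/(43414 - 194) = 38802/43220 = 38802*(1/43220) = 19401/21610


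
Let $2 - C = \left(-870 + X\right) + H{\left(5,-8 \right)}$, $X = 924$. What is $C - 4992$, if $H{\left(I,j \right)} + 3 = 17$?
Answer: $-5058$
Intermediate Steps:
$H{\left(I,j \right)} = 14$ ($H{\left(I,j \right)} = -3 + 17 = 14$)
$C = -66$ ($C = 2 - \left(\left(-870 + 924\right) + 14\right) = 2 - \left(54 + 14\right) = 2 - 68 = -66$)
$C - 4992 = -66 - 4992 = -5058$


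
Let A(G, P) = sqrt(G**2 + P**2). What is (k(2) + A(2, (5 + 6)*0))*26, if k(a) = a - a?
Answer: 52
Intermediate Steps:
k(a) = 0
(k(2) + A(2, (5 + 6)*0))*26 = (0 + sqrt(2**2 + ((5 + 6)*0)**2))*26 = (0 + sqrt(4 + (11*0)**2))*26 = (0 + sqrt(4 + 0**2))*26 = (0 + sqrt(4 + 0))*26 = (0 + sqrt(4))*26 = (0 + 2)*26 = 2*26 = 52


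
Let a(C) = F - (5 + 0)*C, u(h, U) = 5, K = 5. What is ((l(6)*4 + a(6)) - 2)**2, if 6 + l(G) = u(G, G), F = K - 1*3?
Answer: 1156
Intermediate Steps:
F = 2 (F = 5 - 1*3 = 5 - 3 = 2)
l(G) = -1 (l(G) = -6 + 5 = -1)
a(C) = 2 - 5*C (a(C) = 2 - (5 + 0)*C = 2 - 5*C)
((l(6)*4 + a(6)) - 2)**2 = ((-1*4 + (2 - 5*6)) - 2)**2 = ((-4 + (2 - 30)) - 2)**2 = ((-4 - 28) - 2)**2 = (-32 - 2)**2 = (-34)**2 = 1156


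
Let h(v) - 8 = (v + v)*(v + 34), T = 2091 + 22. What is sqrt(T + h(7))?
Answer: 7*sqrt(55) ≈ 51.913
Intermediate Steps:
T = 2113
h(v) = 8 + 2*v*(34 + v) (h(v) = 8 + (v + v)*(v + 34) = 8 + (2*v)*(34 + v) = 8 + 2*v*(34 + v))
sqrt(T + h(7)) = sqrt(2113 + (8 + 2*7**2 + 68*7)) = sqrt(2113 + (8 + 2*49 + 476)) = sqrt(2113 + (8 + 98 + 476)) = sqrt(2113 + 582) = sqrt(2695) = 7*sqrt(55)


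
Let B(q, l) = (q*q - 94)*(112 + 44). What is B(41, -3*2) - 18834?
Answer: 228738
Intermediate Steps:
B(q, l) = -14664 + 156*q**2 (B(q, l) = (q**2 - 94)*156 = (-94 + q**2)*156 = -14664 + 156*q**2)
B(41, -3*2) - 18834 = (-14664 + 156*41**2) - 18834 = (-14664 + 156*1681) - 18834 = (-14664 + 262236) - 18834 = 247572 - 18834 = 228738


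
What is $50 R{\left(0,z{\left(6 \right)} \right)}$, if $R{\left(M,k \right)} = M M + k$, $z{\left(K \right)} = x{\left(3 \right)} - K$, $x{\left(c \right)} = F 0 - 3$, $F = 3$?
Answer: $-450$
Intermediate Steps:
$x{\left(c \right)} = -3$ ($x{\left(c \right)} = 3 \cdot 0 - 3 = 0 - 3 = -3$)
$z{\left(K \right)} = -3 - K$
$R{\left(M,k \right)} = k + M^{2}$ ($R{\left(M,k \right)} = M^{2} + k = k + M^{2}$)
$50 R{\left(0,z{\left(6 \right)} \right)} = 50 \left(\left(-3 - 6\right) + 0^{2}\right) = 50 \left(\left(-3 - 6\right) + 0\right) = 50 \left(-9 + 0\right) = 50 \left(-9\right) = -450$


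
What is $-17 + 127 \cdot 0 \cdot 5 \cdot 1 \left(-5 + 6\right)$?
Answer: $-17$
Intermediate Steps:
$-17 + 127 \cdot 0 \cdot 5 \cdot 1 \left(-5 + 6\right) = -17 + 127 \cdot 0 \cdot 1 \cdot 1 = -17 + 127 \cdot 0 \cdot 1 = -17 + 127 \cdot 0 = -17 + 0 = -17$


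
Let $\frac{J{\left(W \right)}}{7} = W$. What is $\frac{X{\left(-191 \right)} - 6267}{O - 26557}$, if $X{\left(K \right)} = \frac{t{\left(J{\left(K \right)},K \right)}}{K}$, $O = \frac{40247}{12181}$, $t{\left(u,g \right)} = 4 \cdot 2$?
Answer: $\frac{2916143581}{12355811774} \approx 0.23601$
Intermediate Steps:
$J{\left(W \right)} = 7 W$
$t{\left(u,g \right)} = 8$
$O = \frac{40247}{12181}$ ($O = 40247 \cdot \frac{1}{12181} = \frac{40247}{12181} \approx 3.3041$)
$X{\left(K \right)} = \frac{8}{K}$
$\frac{X{\left(-191 \right)} - 6267}{O - 26557} = \frac{\frac{8}{-191} - 6267}{\frac{40247}{12181} - 26557} = \frac{8 \left(- \frac{1}{191}\right) - 6267}{- \frac{323450570}{12181}} = \left(- \frac{8}{191} - 6267\right) \left(- \frac{12181}{323450570}\right) = \left(- \frac{1197005}{191}\right) \left(- \frac{12181}{323450570}\right) = \frac{2916143581}{12355811774}$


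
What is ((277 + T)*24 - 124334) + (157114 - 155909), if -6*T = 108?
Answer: -116913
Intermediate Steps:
T = -18 (T = -1/6*108 = -18)
((277 + T)*24 - 124334) + (157114 - 155909) = ((277 - 18)*24 - 124334) + (157114 - 155909) = (259*24 - 124334) + 1205 = (6216 - 124334) + 1205 = -118118 + 1205 = -116913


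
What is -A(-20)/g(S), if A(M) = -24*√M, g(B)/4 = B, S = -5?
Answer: -12*I*√5/5 ≈ -5.3666*I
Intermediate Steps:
g(B) = 4*B
-A(-20)/g(S) = -(-48*I*√5)/(4*(-5)) = -(-48*I*√5)/(-20) = -(-48*I*√5)*(-1)/20 = -12*I*√5/5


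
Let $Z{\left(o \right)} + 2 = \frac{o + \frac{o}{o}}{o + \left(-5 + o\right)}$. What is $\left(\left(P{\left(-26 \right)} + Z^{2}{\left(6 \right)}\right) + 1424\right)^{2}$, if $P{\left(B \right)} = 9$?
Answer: $2056356$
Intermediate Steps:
$Z{\left(o \right)} = -2 + \frac{1 + o}{-5 + 2 o}$ ($Z{\left(o \right)} = -2 + \frac{o + \frac{o}{o}}{o + \left(-5 + o\right)} = -2 + \frac{o + 1}{-5 + 2 o} = -2 + \frac{1 + o}{-5 + 2 o}$)
$\left(\left(P{\left(-26 \right)} + Z^{2}{\left(6 \right)}\right) + 1424\right)^{2} = \left(\left(9 + \left(\frac{11 - 18}{-5 + 2 \cdot 6}\right)^{2}\right) + 1424\right)^{2} = \left(\left(9 + \left(\frac{11 - 18}{-5 + 12}\right)^{2}\right) + 1424\right)^{2} = \left(\left(9 + \left(\frac{1}{7} \left(-7\right)\right)^{2}\right) + 1424\right)^{2} = \left(\left(9 + \left(-1\right)^{2}\right) + 1424\right)^{2} = \left(\left(9 + 1\right) + 1424\right)^{2} = \left(10 + 1424\right)^{2} = 1434^{2} = 2056356$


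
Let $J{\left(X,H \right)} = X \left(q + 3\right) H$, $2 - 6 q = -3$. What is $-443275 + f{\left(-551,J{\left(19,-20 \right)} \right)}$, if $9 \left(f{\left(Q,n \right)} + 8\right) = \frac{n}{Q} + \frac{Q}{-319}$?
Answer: $- \frac{3817992296}{8613} \approx -4.4328 \cdot 10^{5}$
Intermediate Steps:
$q = \frac{5}{6}$ ($q = \frac{1}{3} - - \frac{1}{2} = \frac{1}{3} + \frac{1}{2} = \frac{5}{6} \approx 0.83333$)
$J{\left(X,H \right)} = \frac{23 H X}{6}$ ($J{\left(X,H \right)} = X \left(\frac{5}{6} + 3\right) H = X \frac{23}{6} H = \frac{23 X}{6} H = \frac{23 H X}{6}$)
$f{\left(Q,n \right)} = -8 - \frac{Q}{2871} + \frac{n}{9 Q}$ ($f{\left(Q,n \right)} = -8 + \frac{\frac{n}{Q} + \frac{Q}{-319}}{9} = -8 + \frac{\frac{n}{Q} + Q \left(- \frac{1}{319}\right)}{9} = -8 + \frac{\frac{n}{Q} - \frac{Q}{319}}{9} = -8 + \frac{- \frac{Q}{319} + \frac{n}{Q}}{9} = -8 - \left(\frac{Q}{2871} - \frac{n}{9 Q}\right) = -8 - \frac{Q}{2871} + \frac{n}{9 Q}$)
$-443275 + f{\left(-551,J{\left(19,-20 \right)} \right)} = -443275 - \left(\frac{773}{99} - \frac{\frac{23}{6} \left(-20\right) 19}{9 \left(-551\right)}\right) = -443275 + \left(-8 + \frac{19}{99} + \frac{1}{9} \left(- \frac{4370}{3}\right) \left(- \frac{1}{551}\right)\right) = -443275 + \left(-8 + \frac{19}{99} + \frac{230}{783}\right) = -443275 - \frac{64721}{8613} = - \frac{3817992296}{8613}$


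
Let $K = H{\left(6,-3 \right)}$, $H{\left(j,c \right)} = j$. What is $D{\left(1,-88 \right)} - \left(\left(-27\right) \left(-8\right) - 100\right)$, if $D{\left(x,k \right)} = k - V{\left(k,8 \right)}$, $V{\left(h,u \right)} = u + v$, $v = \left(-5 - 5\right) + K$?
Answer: $-208$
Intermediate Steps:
$K = 6$
$v = -4$ ($v = \left(-5 - 5\right) + 6 = -10 + 6 = -4$)
$V{\left(h,u \right)} = -4 + u$ ($V{\left(h,u \right)} = u - 4 = -4 + u$)
$D{\left(x,k \right)} = -4 + k$ ($D{\left(x,k \right)} = k - \left(-4 + 8\right) = k - 4 = -4 + k$)
$D{\left(1,-88 \right)} - \left(\left(-27\right) \left(-8\right) - 100\right) = \left(-4 - 88\right) - \left(\left(-27\right) \left(-8\right) - 100\right) = -92 - \left(216 - 100\right) = -92 - 116 = -208$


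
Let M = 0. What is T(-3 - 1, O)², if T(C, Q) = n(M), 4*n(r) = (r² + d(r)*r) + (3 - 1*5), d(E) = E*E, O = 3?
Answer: ¼ ≈ 0.25000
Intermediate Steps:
d(E) = E²
n(r) = -½ + r²/4 + r³/4 (n(r) = ((r² + r²*r) + (3 - 1*5))/4 = ((r² + r³) + (3 - 5))/4 = ((r² + r³) - 2)/4 = (-2 + r² + r³)/4 = -½ + r²/4 + r³/4)
T(C, Q) = -½ (T(C, Q) = -½ + (¼)*0² + (¼)*0³ = -½ + (¼)*0 + (¼)*0 = -½ + 0 + 0 = -½)
T(-3 - 1, O)² = (-½)² = ¼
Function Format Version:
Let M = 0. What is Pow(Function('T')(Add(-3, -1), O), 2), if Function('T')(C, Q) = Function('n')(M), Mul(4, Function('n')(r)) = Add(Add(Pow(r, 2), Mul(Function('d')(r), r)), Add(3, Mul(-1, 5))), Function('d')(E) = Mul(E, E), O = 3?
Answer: Rational(1, 4) ≈ 0.25000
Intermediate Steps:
Function('d')(E) = Pow(E, 2)
Function('n')(r) = Add(Rational(-1, 2), Mul(Rational(1, 4), Pow(r, 2)), Mul(Rational(1, 4), Pow(r, 3))) (Function('n')(r) = Mul(Rational(1, 4), Add(Add(Pow(r, 2), Mul(Pow(r, 2), r)), Add(3, Mul(-1, 5)))) = Mul(Rational(1, 4), Add(Add(Pow(r, 2), Pow(r, 3)), Add(3, -5))) = Mul(Rational(1, 4), Add(Add(Pow(r, 2), Pow(r, 3)), -2)) = Mul(Rational(1, 4), Add(-2, Pow(r, 2), Pow(r, 3))) = Add(Rational(-1, 2), Mul(Rational(1, 4), Pow(r, 2)), Mul(Rational(1, 4), Pow(r, 3))))
Function('T')(C, Q) = Rational(-1, 2) (Function('T')(C, Q) = Add(Rational(-1, 2), Mul(Rational(1, 4), Pow(0, 2)), Mul(Rational(1, 4), Pow(0, 3))) = Add(Rational(-1, 2), Mul(Rational(1, 4), 0), Mul(Rational(1, 4), 0)) = Add(Rational(-1, 2), 0, 0) = Rational(-1, 2))
Pow(Function('T')(Add(-3, -1), O), 2) = Pow(Rational(-1, 2), 2) = Rational(1, 4)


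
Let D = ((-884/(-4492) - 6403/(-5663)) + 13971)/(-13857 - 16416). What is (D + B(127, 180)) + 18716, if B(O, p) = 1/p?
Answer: 216189941789934619/11551357612620 ≈ 18716.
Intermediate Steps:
D = -88857701171/192522626877 (D = ((-884*(-1/4492) - 6403*(-1/5663)) + 13971)/(-30273) = ((221/1123 + 6403/5663) + 13971)*(-1/30273) = (8442092/6359549 + 13971)*(-1/30273) = (88857701171/6359549)*(-1/30273) = -88857701171/192522626877 ≈ -0.46154)
(D + B(127, 180)) + 18716 = (-88857701171/192522626877 + 1/180) + 18716 = -5267287861301/11551357612620 + 18716 = 216189941789934619/11551357612620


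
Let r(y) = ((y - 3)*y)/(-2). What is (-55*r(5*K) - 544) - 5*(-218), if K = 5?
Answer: 15671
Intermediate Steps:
r(y) = -y*(-3 + y)/2 (r(y) = ((-3 + y)*y)*(-½) = (y*(-3 + y))*(-½) = -y*(-3 + y)/2)
(-55*r(5*K) - 544) - 5*(-218) = (-55*5*5*(3 - 5*5)/2 - 544) - 5*(-218) = (-55*25*(3 - 1*25)/2 - 544) + 1090 = (-55*25*(3 - 25)/2 - 544) + 1090 = (-55*25*(-22)/2 - 544) + 1090 = (-55*(-275) - 544) + 1090 = (15125 - 544) + 1090 = 14581 + 1090 = 15671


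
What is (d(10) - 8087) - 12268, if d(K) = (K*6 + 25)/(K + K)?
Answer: -81403/4 ≈ -20351.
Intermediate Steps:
d(K) = (25 + 6*K)/(2*K) (d(K) = (6*K + 25)/((2*K)) = (25 + 6*K)*(1/(2*K)) = (25 + 6*K)/(2*K))
(d(10) - 8087) - 12268 = ((3 + (25/2)/10) - 8087) - 12268 = ((3 + (25/2)*(1/10)) - 8087) - 12268 = ((3 + 5/4) - 8087) - 12268 = (17/4 - 8087) - 12268 = -32331/4 - 12268 = -81403/4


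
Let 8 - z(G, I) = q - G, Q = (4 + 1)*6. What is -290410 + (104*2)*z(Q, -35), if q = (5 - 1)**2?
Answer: -285834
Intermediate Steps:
Q = 30 (Q = 5*6 = 30)
q = 16 (q = 4**2 = 16)
z(G, I) = -8 + G (z(G, I) = 8 - (16 - G) = 8 + (-16 + G) = -8 + G)
-290410 + (104*2)*z(Q, -35) = -290410 + (104*2)*(-8 + 30) = -290410 + 208*22 = -290410 + 4576 = -285834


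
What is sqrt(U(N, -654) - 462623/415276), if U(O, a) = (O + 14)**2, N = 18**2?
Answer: sqrt(4925415125485499)/207638 ≈ 338.00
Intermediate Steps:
N = 324
U(O, a) = (14 + O)**2
sqrt(U(N, -654) - 462623/415276) = sqrt((14 + 324)**2 - 462623/415276) = sqrt(338**2 - 462623*1/415276) = sqrt(114244 - 462623/415276) = sqrt(47442328721/415276) = sqrt(4925415125485499)/207638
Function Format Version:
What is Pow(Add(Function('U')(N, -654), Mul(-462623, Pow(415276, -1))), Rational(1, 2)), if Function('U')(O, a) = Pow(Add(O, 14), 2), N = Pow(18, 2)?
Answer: Mul(Rational(1, 207638), Pow(4925415125485499, Rational(1, 2))) ≈ 338.00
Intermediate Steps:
N = 324
Function('U')(O, a) = Pow(Add(14, O), 2)
Pow(Add(Function('U')(N, -654), Mul(-462623, Pow(415276, -1))), Rational(1, 2)) = Pow(Add(Pow(Add(14, 324), 2), Mul(-462623, Pow(415276, -1))), Rational(1, 2)) = Pow(Add(Pow(338, 2), Mul(-462623, Rational(1, 415276))), Rational(1, 2)) = Pow(Add(114244, Rational(-462623, 415276)), Rational(1, 2)) = Pow(Rational(47442328721, 415276), Rational(1, 2)) = Mul(Rational(1, 207638), Pow(4925415125485499, Rational(1, 2)))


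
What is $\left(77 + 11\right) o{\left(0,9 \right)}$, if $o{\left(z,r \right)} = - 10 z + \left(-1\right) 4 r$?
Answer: $-3168$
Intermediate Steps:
$o{\left(z,r \right)} = - 10 z - 4 r$
$\left(77 + 11\right) o{\left(0,9 \right)} = \left(77 + 11\right) \left(\left(-10\right) 0 - 36\right) = 88 \left(0 - 36\right) = 88 \left(-36\right) = -3168$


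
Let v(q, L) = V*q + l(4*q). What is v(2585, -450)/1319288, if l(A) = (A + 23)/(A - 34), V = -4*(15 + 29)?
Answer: -4688807397/13596582128 ≈ -0.34485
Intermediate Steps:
V = -176 (V = -4*44 = -176)
l(A) = (23 + A)/(-34 + A)
v(q, L) = -176*q + (23 + 4*q)/(-34 + 4*q)
v(2585, -450)/1319288 = ((23 - 704*2585**2 + 5988*2585)/(2*(-17 + 2*2585)))/1319288 = ((23 - 704*6682225 + 15478980)/(2*(-17 + 5170)))*(1/1319288) = ((1/2)*(23 - 4704286400 + 15478980)/5153)*(1/1319288) = ((1/2)*(1/5153)*(-4688807397))*(1/1319288) = -4688807397/10306*1/1319288 = -4688807397/13596582128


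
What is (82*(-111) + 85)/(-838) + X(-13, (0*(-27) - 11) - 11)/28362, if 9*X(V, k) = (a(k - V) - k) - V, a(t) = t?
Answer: 1150841587/106953102 ≈ 10.760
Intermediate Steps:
X(V, k) = -2*V/9 (X(V, k) = (((k - V) - k) - V)/9 = (-V - V)/9 = (-2*V)/9 = -2*V/9)
(82*(-111) + 85)/(-838) + X(-13, (0*(-27) - 11) - 11)/28362 = (82*(-111) + 85)/(-838) - 2/9*(-13)/28362 = (-9102 + 85)*(-1/838) + (26/9)*(1/28362) = -9017*(-1/838) + 13/127629 = 9017/838 + 13/127629 = 1150841587/106953102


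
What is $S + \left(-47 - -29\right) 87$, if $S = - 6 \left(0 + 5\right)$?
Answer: $-1596$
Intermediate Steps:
$S = -30$ ($S = \left(-6\right) 5 = -30$)
$S + \left(-47 - -29\right) 87 = -30 + \left(-47 - -29\right) 87 = -30 + \left(-47 + 29\right) 87 = -30 - 1566 = -1596$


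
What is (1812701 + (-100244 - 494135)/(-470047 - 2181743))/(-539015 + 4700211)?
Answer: 4806902979169/11034617940840 ≈ 0.43562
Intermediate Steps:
(1812701 + (-100244 - 494135)/(-470047 - 2181743))/(-539015 + 4700211) = (1812701 - 594379/(-2651790))/4161196 = (1812701 - 594379*(-1/2651790))*(1/4161196) = (1812701 + 594379/2651790)*(1/4161196) = (4806902979169/2651790)*(1/4161196) = 4806902979169/11034617940840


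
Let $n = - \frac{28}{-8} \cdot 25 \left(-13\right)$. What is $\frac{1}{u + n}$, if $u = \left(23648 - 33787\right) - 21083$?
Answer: $- \frac{2}{64719} \approx -3.0903 \cdot 10^{-5}$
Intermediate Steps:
$n = - \frac{2275}{2}$ ($n = \left(-28\right) \left(- \frac{1}{8}\right) 25 \left(-13\right) = \frac{7}{2} \cdot 25 \left(-13\right) = \frac{175}{2} \left(-13\right) = - \frac{2275}{2} \approx -1137.5$)
$u = -31222$ ($u = -10139 - 21083 = -31222$)
$\frac{1}{u + n} = \frac{1}{-31222 - \frac{2275}{2}} = \frac{1}{- \frac{64719}{2}} = - \frac{2}{64719}$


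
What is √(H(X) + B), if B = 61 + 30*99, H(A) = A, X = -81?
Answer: 5*√118 ≈ 54.314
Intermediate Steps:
B = 3031 (B = 61 + 2970 = 3031)
√(H(X) + B) = √(-81 + 3031) = √2950 = 5*√118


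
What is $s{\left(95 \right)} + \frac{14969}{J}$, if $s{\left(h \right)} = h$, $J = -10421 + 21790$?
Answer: $\frac{1095024}{11369} \approx 96.317$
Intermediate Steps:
$J = 11369$
$s{\left(95 \right)} + \frac{14969}{J} = 95 + \frac{14969}{11369} = \frac{1095024}{11369}$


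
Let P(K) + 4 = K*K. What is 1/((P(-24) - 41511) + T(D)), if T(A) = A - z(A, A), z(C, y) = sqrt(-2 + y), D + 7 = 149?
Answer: -40797/1664395069 + 2*sqrt(35)/1664395069 ≈ -2.4504e-5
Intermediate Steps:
D = 142 (D = -7 + 149 = 142)
P(K) = -4 + K**2 (P(K) = -4 + K*K = -4 + K**2)
T(A) = A - sqrt(-2 + A)
1/((P(-24) - 41511) + T(D)) = 1/(((-4 + (-24)**2) - 41511) + (142 - sqrt(-2 + 142))) = 1/(((-4 + 576) - 41511) + (142 - sqrt(140))) = 1/((572 - 41511) + (142 - 2*sqrt(35))) = 1/(-40939 + (142 - 2*sqrt(35))) = 1/(-40797 - 2*sqrt(35))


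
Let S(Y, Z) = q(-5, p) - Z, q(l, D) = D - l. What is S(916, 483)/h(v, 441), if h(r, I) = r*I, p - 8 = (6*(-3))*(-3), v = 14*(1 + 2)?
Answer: -208/9261 ≈ -0.022460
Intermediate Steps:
v = 42 (v = 14*3 = 42)
p = 62 (p = 8 + (6*(-3))*(-3) = 8 - 18*(-3) = 8 + 54 = 62)
S(Y, Z) = 67 - Z (S(Y, Z) = (62 - 1*(-5)) - Z = (62 + 5) - Z = 67 - Z)
h(r, I) = I*r
S(916, 483)/h(v, 441) = (67 - 1*483)/((441*42)) = (67 - 483)/18522 = -416*1/18522 = -208/9261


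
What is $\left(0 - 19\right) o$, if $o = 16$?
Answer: $-304$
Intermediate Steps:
$\left(0 - 19\right) o = \left(0 - 19\right) 16 = \left(-19\right) 16 = -304$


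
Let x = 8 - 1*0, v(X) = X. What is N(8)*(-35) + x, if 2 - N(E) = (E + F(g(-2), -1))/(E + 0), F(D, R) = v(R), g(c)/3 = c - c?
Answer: -251/8 ≈ -31.375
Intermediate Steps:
g(c) = 0 (g(c) = 3*(c - c) = 3*0 = 0)
F(D, R) = R
N(E) = 2 - (-1 + E)/E (N(E) = 2 - (E - 1)/(E + 0) = 2 - (-1 + E)/E)
x = 8 (x = 8 + 0 = 8)
N(8)*(-35) + x = ((1 + 8)/8)*(-35) + 8 = ((1/8)*9)*(-35) + 8 = (9/8)*(-35) + 8 = -315/8 + 8 = -251/8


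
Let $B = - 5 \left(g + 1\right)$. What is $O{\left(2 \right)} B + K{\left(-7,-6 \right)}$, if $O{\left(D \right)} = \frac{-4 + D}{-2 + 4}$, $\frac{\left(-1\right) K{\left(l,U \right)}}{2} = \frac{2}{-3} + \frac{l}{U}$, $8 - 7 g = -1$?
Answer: $\frac{73}{7} \approx 10.429$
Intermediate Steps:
$g = \frac{9}{7}$ ($g = \frac{8}{7} - - \frac{1}{7} = \frac{8}{7} + \frac{1}{7} = \frac{9}{7} \approx 1.2857$)
$K{\left(l,U \right)} = \frac{4}{3} - \frac{2 l}{U}$ ($K{\left(l,U \right)} = - 2 \left(\frac{2}{-3} + \frac{l}{U}\right) = - 2 \left(2 \left(- \frac{1}{3}\right) + \frac{l}{U}\right) = - 2 \left(- \frac{2}{3} + \frac{l}{U}\right) = \frac{4}{3} - \frac{2 l}{U}$)
$B = - \frac{80}{7}$ ($B = - 5 \left(\frac{9}{7} + 1\right) = \left(-5\right) \frac{16}{7} = - \frac{80}{7} \approx -11.429$)
$O{\left(D \right)} = -2 + \frac{D}{2}$ ($O{\left(D \right)} = \frac{-4 + D}{2} = \left(-4 + D\right) \frac{1}{2} = -2 + \frac{D}{2}$)
$O{\left(2 \right)} B + K{\left(-7,-6 \right)} = \left(-2 + \frac{1}{2} \cdot 2\right) \left(- \frac{80}{7}\right) + \left(\frac{4}{3} - - \frac{14}{-6}\right) = \left(-2 + 1\right) \left(- \frac{80}{7}\right) + \left(\frac{4}{3} - \left(-14\right) \left(- \frac{1}{6}\right)\right) = \left(-1\right) \left(- \frac{80}{7}\right) + \left(\frac{4}{3} - \frac{7}{3}\right) = \frac{80}{7} - 1 = \frac{73}{7}$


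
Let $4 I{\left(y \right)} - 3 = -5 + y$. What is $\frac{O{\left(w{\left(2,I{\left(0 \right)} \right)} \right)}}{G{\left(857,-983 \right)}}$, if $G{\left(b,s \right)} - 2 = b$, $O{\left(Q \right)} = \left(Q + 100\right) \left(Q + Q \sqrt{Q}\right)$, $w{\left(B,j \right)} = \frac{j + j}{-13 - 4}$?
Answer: $\frac{1701}{248251} + \frac{1701 \sqrt{17}}{4220267} \approx 0.0085138$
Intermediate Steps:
$I{\left(y \right)} = - \frac{1}{2} + \frac{y}{4}$ ($I{\left(y \right)} = \frac{3}{4} + \frac{-5 + y}{4} = \frac{3}{4} + \left(- \frac{5}{4} + \frac{y}{4}\right) = - \frac{1}{2} + \frac{y}{4}$)
$w{\left(B,j \right)} = - \frac{2 j}{17}$ ($w{\left(B,j \right)} = \frac{2 j}{-17} = 2 j \left(- \frac{1}{17}\right) = - \frac{2 j}{17}$)
$O{\left(Q \right)} = \left(100 + Q\right) \left(Q + Q^{\frac{3}{2}}\right)$
$G{\left(b,s \right)} = 2 + b$
$\frac{O{\left(w{\left(2,I{\left(0 \right)} \right)} \right)}}{G{\left(857,-983 \right)}} = \frac{\left(- \frac{2 \left(- \frac{1}{2} + \frac{1}{4} \cdot 0\right)}{17}\right)^{2} + \left(- \frac{2 \left(- \frac{1}{2} + \frac{1}{4} \cdot 0\right)}{17}\right)^{\frac{5}{2}} + 100 \left(- \frac{2 \left(- \frac{1}{2} + \frac{1}{4} \cdot 0\right)}{17}\right) + 100 \left(- \frac{2 \left(- \frac{1}{2} + \frac{1}{4} \cdot 0\right)}{17}\right)^{\frac{3}{2}}}{2 + 857} = \frac{\left(- \frac{2 \left(- \frac{1}{2} + 0\right)}{17}\right)^{2} + \left(- \frac{2 \left(- \frac{1}{2} + 0\right)}{17}\right)^{\frac{5}{2}} + 100 \left(- \frac{2 \left(- \frac{1}{2} + 0\right)}{17}\right) + 100 \left(- \frac{2 \left(- \frac{1}{2} + 0\right)}{17}\right)^{\frac{3}{2}}}{859} = \left(\left(\left(- \frac{2}{17}\right) \left(- \frac{1}{2}\right)\right)^{2} + \left(\left(- \frac{2}{17}\right) \left(- \frac{1}{2}\right)\right)^{\frac{5}{2}} + 100 \left(\left(- \frac{2}{17}\right) \left(- \frac{1}{2}\right)\right) + 100 \left(\left(- \frac{2}{17}\right) \left(- \frac{1}{2}\right)\right)^{\frac{3}{2}}\right) \frac{1}{859} = \left(\left(\frac{1}{17}\right)^{2} + \left(\frac{1}{17}\right)^{\frac{5}{2}} + 100 \cdot \frac{1}{17} + \frac{100}{17 \sqrt{17}}\right) \frac{1}{859} = \left(\frac{1}{289} + \frac{\sqrt{17}}{4913} + \frac{100}{17} + 100 \frac{\sqrt{17}}{289}\right) \frac{1}{859} = \left(\frac{1}{289} + \frac{\sqrt{17}}{4913} + \frac{100}{17} + \frac{100 \sqrt{17}}{289}\right) \frac{1}{859} = \left(\frac{1701}{289} + \frac{1701 \sqrt{17}}{4913}\right) \frac{1}{859} = \frac{1701}{248251} + \frac{1701 \sqrt{17}}{4220267}$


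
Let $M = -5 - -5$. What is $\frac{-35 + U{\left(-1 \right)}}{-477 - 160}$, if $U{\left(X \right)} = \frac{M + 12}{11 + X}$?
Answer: $\frac{13}{245} \approx 0.053061$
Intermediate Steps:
$M = 0$ ($M = -5 + 5 = 0$)
$U{\left(X \right)} = \frac{12}{11 + X}$ ($U{\left(X \right)} = \frac{0 + 12}{11 + X} = \frac{12}{11 + X}$)
$\frac{-35 + U{\left(-1 \right)}}{-477 - 160} = \frac{-35 + \frac{12}{11 - 1}}{-477 - 160} = \frac{-35 + \frac{12}{10}}{-637} = \left(-35 + 12 \cdot \frac{1}{10}\right) \left(- \frac{1}{637}\right) = \left(-35 + \frac{6}{5}\right) \left(- \frac{1}{637}\right) = \left(- \frac{169}{5}\right) \left(- \frac{1}{637}\right) = \frac{13}{245}$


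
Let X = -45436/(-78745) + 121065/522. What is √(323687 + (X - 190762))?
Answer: √24998279038789085070/13701630 ≈ 364.91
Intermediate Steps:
X = 3185660339/13701630 (X = -45436*(-1/78745) + 121065*(1/522) = 45436/78745 + 40355/174 = 3185660339/13701630 ≈ 232.50)
√(323687 + (X - 190762)) = √(323687 + (3185660339/13701630 - 190762)) = √(323687 - 2610564681721/13701630) = √(1824474828089/13701630) = √24998279038789085070/13701630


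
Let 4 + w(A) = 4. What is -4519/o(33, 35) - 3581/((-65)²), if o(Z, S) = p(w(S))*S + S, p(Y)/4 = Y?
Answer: -3843622/29575 ≈ -129.96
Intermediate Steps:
w(A) = 0 (w(A) = -4 + 4 = 0)
p(Y) = 4*Y
o(Z, S) = S (o(Z, S) = (4*0)*S + S = 0*S + S = 0 + S = S)
-4519/o(33, 35) - 3581/((-65)²) = -4519/35 - 3581/((-65)²) = -4519*1/35 - 3581/4225 = -4519/35 - 3581*1/4225 = -4519/35 - 3581/4225 = -3843622/29575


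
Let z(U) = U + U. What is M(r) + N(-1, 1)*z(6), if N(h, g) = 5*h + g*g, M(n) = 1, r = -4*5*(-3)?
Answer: -47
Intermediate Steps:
r = 60 (r = -20*(-3) = 60)
N(h, g) = g² + 5*h (N(h, g) = 5*h + g² = g² + 5*h)
z(U) = 2*U
M(r) + N(-1, 1)*z(6) = 1 + (1² + 5*(-1))*(2*6) = 1 + (1 - 5)*12 = 1 - 4*12 = 1 - 48 = -47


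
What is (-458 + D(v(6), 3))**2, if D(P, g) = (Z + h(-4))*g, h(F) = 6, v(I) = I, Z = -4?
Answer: 204304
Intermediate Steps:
D(P, g) = 2*g (D(P, g) = (-4 + 6)*g = 2*g)
(-458 + D(v(6), 3))**2 = (-458 + 2*3)**2 = (-458 + 6)**2 = (-452)**2 = 204304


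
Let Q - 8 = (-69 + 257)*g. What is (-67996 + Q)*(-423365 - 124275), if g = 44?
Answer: 32702870240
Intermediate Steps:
Q = 8280 (Q = 8 + (-69 + 257)*44 = 8 + 188*44 = 8 + 8272 = 8280)
(-67996 + Q)*(-423365 - 124275) = (-67996 + 8280)*(-423365 - 124275) = -59716*(-547640) = 32702870240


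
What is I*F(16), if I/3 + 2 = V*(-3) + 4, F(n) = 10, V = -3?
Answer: 330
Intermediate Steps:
I = 33 (I = -6 + 3*(-3*(-3) + 4) = -6 + 3*(9 + 4) = -6 + 3*13 = -6 + 39 = 33)
I*F(16) = 33*10 = 330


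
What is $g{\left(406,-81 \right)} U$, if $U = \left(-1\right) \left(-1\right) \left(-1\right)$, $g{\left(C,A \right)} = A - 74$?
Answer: $155$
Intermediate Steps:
$g{\left(C,A \right)} = -74 + A$
$U = -1$ ($U = 1 \left(-1\right) = -1$)
$g{\left(406,-81 \right)} U = \left(-74 - 81\right) \left(-1\right) = \left(-155\right) \left(-1\right) = 155$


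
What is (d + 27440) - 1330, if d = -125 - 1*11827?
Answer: 14158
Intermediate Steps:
d = -11952 (d = -125 - 11827 = -11952)
(d + 27440) - 1330 = (-11952 + 27440) - 1330 = 15488 - 1330 = 14158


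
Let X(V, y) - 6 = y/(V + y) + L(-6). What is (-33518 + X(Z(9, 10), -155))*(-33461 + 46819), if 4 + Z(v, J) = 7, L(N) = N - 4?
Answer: -34030767331/76 ≈ -4.4777e+8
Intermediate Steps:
L(N) = -4 + N
Z(v, J) = 3 (Z(v, J) = -4 + 7 = 3)
X(V, y) = -4 + y/(V + y) (X(V, y) = 6 + (y/(V + y) + (-4 - 6)) = 6 + (y/(V + y) - 10) = 6 + (-10 + y/(V + y)) = -4 + y/(V + y))
(-33518 + X(Z(9, 10), -155))*(-33461 + 46819) = (-33518 + (-4*3 - 3*(-155))/(3 - 155))*(-33461 + 46819) = (-33518 + (-12 + 465)/(-152))*13358 = (-33518 - 1/152*453)*13358 = (-33518 - 453/152)*13358 = -5095189/152*13358 = -34030767331/76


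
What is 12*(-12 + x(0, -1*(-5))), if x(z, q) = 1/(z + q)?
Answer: -708/5 ≈ -141.60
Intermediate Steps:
x(z, q) = 1/(q + z)
12*(-12 + x(0, -1*(-5))) = 12*(-12 + 1/(-1*(-5) + 0)) = 12*(-12 + 1/(5 + 0)) = 12*(-12 + 1/5) = 12*(-59/5) = -708/5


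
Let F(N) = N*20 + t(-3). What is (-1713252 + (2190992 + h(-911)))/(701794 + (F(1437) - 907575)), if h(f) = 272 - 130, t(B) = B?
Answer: -238941/88522 ≈ -2.6992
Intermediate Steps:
F(N) = -3 + 20*N (F(N) = N*20 - 3 = 20*N - 3 = -3 + 20*N)
h(f) = 142
(-1713252 + (2190992 + h(-911)))/(701794 + (F(1437) - 907575)) = (-1713252 + (2190992 + 142))/(701794 + ((-3 + 20*1437) - 907575)) = (-1713252 + 2191134)/(701794 + ((-3 + 28740) - 907575)) = 477882/(701794 + (28737 - 907575)) = 477882/(701794 - 878838) = 477882/(-177044) = 477882*(-1/177044) = -238941/88522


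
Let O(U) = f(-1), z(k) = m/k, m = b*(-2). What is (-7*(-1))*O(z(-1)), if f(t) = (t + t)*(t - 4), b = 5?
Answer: 70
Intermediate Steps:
f(t) = 2*t*(-4 + t) (f(t) = (2*t)*(-4 + t) = 2*t*(-4 + t))
m = -10 (m = 5*(-2) = -10)
z(k) = -10/k
O(U) = 10 (O(U) = 2*(-1)*(-4 - 1) = 2*(-1)*(-5) = 10)
(-7*(-1))*O(z(-1)) = -7*(-1)*10 = 7*10 = 70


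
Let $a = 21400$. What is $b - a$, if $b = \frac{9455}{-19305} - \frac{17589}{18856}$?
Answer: $- \frac{1558088110225}{72803016} \approx -21401.0$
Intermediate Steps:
$b = - \frac{103567825}{72803016}$ ($b = 9455 \left(- \frac{1}{19305}\right) - \frac{17589}{18856} = - \frac{1891}{3861} - \frac{17589}{18856} = - \frac{103567825}{72803016} \approx -1.4226$)
$b - a = - \frac{103567825}{72803016} - 21400 = - \frac{1558088110225}{72803016}$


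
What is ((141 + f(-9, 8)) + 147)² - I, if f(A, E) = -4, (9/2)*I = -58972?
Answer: 843848/9 ≈ 93761.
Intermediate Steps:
I = -117944/9 (I = (2/9)*(-58972) = -117944/9 ≈ -13105.)
((141 + f(-9, 8)) + 147)² - I = ((141 - 4) + 147)² - 1*(-117944/9) = (137 + 147)² + 117944/9 = 284² + 117944/9 = 80656 + 117944/9 = 843848/9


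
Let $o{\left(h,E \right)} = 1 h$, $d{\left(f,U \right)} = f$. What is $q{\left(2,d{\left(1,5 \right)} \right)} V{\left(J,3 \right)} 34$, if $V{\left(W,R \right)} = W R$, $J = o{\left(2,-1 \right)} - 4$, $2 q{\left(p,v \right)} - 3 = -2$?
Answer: $-102$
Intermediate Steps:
$o{\left(h,E \right)} = h$
$q{\left(p,v \right)} = \frac{1}{2}$ ($q{\left(p,v \right)} = \frac{3}{2} + \frac{1}{2} \left(-2\right) = \frac{3}{2} - 1 = \frac{1}{2}$)
$J = -2$ ($J = 2 - 4 = -2$)
$V{\left(W,R \right)} = R W$
$q{\left(2,d{\left(1,5 \right)} \right)} V{\left(J,3 \right)} 34 = \frac{3 \left(-2\right)}{2} \cdot 34 = \frac{1}{2} \left(-6\right) 34 = \left(-3\right) 34 = -102$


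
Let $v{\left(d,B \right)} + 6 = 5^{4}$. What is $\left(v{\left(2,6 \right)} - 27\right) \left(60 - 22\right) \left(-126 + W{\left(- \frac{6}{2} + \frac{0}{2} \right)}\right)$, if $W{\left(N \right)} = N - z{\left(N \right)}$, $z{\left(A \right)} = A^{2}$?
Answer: $-3104448$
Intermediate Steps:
$v{\left(d,B \right)} = 619$ ($v{\left(d,B \right)} = -6 + 5^{4} = -6 + 625 = 619$)
$W{\left(N \right)} = N - N^{2}$
$\left(v{\left(2,6 \right)} - 27\right) \left(60 - 22\right) \left(-126 + W{\left(- \frac{6}{2} + \frac{0}{2} \right)}\right) = \left(619 - 27\right) \left(60 - 22\right) \left(-126 + \left(- \frac{6}{2} + \frac{0}{2}\right) \left(1 - \left(- \frac{6}{2} + \frac{0}{2}\right)\right)\right) = 592 \cdot 38 \left(-126 + \left(\left(-6\right) \frac{1}{2} + 0 \cdot \frac{1}{2}\right) \left(1 - \left(\left(-6\right) \frac{1}{2} + 0 \cdot \frac{1}{2}\right)\right)\right) = 22496 \left(-126 + \left(-3 + 0\right) \left(1 - \left(-3 + 0\right)\right)\right) = 22496 \left(-126 - 3 \left(1 - -3\right)\right) = 22496 \left(-126 - 3 \left(1 + 3\right)\right) = 22496 \left(-126 - 12\right) = 22496 \left(-138\right) = -3104448$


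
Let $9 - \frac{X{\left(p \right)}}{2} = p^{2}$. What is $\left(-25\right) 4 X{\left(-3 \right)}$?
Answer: $0$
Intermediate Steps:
$X{\left(p \right)} = 18 - 2 p^{2}$
$\left(-25\right) 4 X{\left(-3 \right)} = \left(-25\right) 4 \left(18 - 2 \left(-3\right)^{2}\right) = - 100 \left(18 - 18\right) = \left(-100\right) 0 = 0$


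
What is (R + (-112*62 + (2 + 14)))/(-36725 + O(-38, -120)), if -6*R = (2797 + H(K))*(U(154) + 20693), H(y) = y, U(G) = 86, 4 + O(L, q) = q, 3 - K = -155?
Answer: 6827057/24566 ≈ 277.91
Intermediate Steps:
K = 158 (K = 3 - 1*(-155) = 3 + 155 = 158)
O(L, q) = -4 + q
R = -20467315/2 (R = -(2797 + 158)*(86 + 20693)/6 = -985*20779/2 = -⅙*61401945 = -20467315/2 ≈ -1.0234e+7)
(R + (-112*62 + (2 + 14)))/(-36725 + O(-38, -120)) = (-20467315/2 + (-112*62 + (2 + 14)))/(-36725 + (-4 - 120)) = (-20467315/2 + (-6944 + 16))/(-36725 - 124) = (-20467315/2 - 6928)/(-36849) = -20481171/2*(-1/36849) = 6827057/24566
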